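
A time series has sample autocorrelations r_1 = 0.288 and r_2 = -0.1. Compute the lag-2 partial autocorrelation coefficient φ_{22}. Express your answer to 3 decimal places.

φ_{22} = (r_2 − r_1²) / (1 − r_1²)
r_1² = (0.288)² = 0.082944
Numerator = -0.1 − 0.0829 = -0.1829; denominator = 1 − 0.0829 = 0.9171
φ_{22} = -0.1829 / 0.9171 = -0.199

-0.199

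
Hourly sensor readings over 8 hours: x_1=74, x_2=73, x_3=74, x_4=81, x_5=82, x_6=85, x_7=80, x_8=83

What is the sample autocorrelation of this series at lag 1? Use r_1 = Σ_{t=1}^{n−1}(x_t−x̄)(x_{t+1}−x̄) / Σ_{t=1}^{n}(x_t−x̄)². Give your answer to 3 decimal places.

Mean x̄ = (74 + 73 + 74 + 81 + 82 + 85 + 80 + 83)/8 = 79.0000
Numerator Σ_{t=1}^{7}(x_t−x̄)(x_{t+1}−x̄) = 84.0000
Denominator Σ(x_t−x̄)² = 152.0000
r_1 = 84.0000 / 152.0000 = 0.553

0.553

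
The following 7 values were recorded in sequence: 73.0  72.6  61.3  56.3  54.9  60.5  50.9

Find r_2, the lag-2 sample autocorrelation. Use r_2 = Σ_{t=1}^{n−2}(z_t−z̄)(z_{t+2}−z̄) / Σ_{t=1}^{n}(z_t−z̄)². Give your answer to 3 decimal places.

Mean z̄ = (73.0 + 72.6 + 61.3 + 56.3 + 54.9 + 60.5 + 50.9)/7 = 61.3571
Deviations from mean: 11.6429, 11.2429, -0.0571, -5.0571, -6.4571, -0.8571, -10.4571
Σ(z_t−z̄)(z_{t+2}−z̄) = (-0.6653) + (-56.8567) + (0.3690) + (4.3347) + (67.5233) = 14.7049
Denominator Σ(z_t−z̄)² = 439.3171
r_2 = 14.7049 / 439.3171 = 0.033

0.033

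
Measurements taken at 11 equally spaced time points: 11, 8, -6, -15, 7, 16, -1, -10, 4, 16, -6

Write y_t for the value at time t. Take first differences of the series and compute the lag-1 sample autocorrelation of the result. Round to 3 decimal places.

First differences Δy: -3, -14, -9, 22, 9, -17, -9, 14, 12, -22
Mean of differences = -1.7000
Numerator Σ(Δy_t−Δȳ)(Δy_{t+1}−Δȳ) = -43.2900
Denominator Σ(Δy_t−Δȳ)² = 2016.1000
r_1(Δy) = -43.2900 / 2016.1000 = -0.021

-0.021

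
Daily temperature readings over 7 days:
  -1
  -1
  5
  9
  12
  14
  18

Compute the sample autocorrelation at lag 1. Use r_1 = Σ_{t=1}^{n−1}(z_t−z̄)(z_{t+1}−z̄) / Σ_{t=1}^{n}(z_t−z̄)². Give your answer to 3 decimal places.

0.596

Mean z̄ = (-1 − 1 + 5 + 9 + 12 + 14 + 18)/7 = 8.0000
Deviations from mean: -9.0000, -9.0000, -3.0000, 1.0000, 4.0000, 6.0000, 10.0000
Σ(z_t−z̄)(z_{t+1}−z̄) = (81.0000) + (27.0000) + (-3.0000) + (4.0000) + (24.0000) + (60.0000) = 193.0000
Denominator Σ(z_t−z̄)² = 324.0000
r_1 = 193.0000 / 324.0000 = 0.596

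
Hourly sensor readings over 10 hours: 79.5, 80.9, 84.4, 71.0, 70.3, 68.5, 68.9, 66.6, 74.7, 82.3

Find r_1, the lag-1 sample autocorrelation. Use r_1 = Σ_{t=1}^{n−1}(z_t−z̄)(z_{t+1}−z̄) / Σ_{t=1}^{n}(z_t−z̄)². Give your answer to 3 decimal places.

Mean z̄ = (79.5 + 80.9 + 84.4 + 71.0 + 70.3 + 68.5 + 68.9 + 66.6 + 74.7 + 82.3)/10 = 74.7100
Numerator Σ_{t=1}^{9}(z_t−z̄)(z_{t+1}−z̄) = 180.6329
Denominator Σ(z_t−z̄)² = 384.0690
r_1 = 180.6329 / 384.0690 = 0.470

0.470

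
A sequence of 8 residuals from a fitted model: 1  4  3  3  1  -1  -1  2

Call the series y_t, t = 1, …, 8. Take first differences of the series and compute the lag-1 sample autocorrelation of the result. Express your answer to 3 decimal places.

0.063

First differences Δy: 3, -1, 0, -2, -2, 0, 3
Mean of differences = 0.1429
Numerator Σ(Δy_t−Δȳ)(Δy_{t+1}−Δȳ) = 1.6939
Denominator Σ(Δy_t−Δȳ)² = 26.8571
r_1(Δy) = 1.6939 / 26.8571 = 0.063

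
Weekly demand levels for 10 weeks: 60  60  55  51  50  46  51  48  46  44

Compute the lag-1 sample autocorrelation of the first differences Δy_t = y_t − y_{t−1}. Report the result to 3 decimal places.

-0.350

First differences Δy: 0, -5, -4, -1, -4, 5, -3, -2, -2
Mean of differences = -1.7778
Numerator Σ(Δy_t−Δȳ)(Δy_{t+1}−Δȳ) = -25.0494
Denominator Σ(Δy_t−Δȳ)² = 71.5556
r_1(Δy) = -25.0494 / 71.5556 = -0.350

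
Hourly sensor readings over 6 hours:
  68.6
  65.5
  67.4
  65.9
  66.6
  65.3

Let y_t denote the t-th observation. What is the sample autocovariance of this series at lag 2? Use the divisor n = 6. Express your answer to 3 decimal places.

Mean ȳ = (68.6 + 65.5 + 67.4 + 65.9 + 66.6 + 65.3)/6 = 66.5500
Σ_{t=1}^{4}(y_t−ȳ)(y_{t+2}−ȳ) = 3.2800
γ_2 = 3.2800 / 6 = 0.547

0.547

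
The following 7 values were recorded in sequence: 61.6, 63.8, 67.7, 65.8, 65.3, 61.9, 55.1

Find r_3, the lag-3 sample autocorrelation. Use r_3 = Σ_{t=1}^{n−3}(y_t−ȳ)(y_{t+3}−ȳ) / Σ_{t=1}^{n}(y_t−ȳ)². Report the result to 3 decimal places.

-0.290

Mean ȳ = (61.6 + 63.8 + 67.7 + 65.8 + 65.3 + 61.9 + 55.1)/7 = 63.0286
Deviations from mean: -1.4286, 0.7714, 4.6714, 2.7714, 2.2714, -1.1286, -7.9286
Σ(y_t−ȳ)(y_{t+3}−ȳ) = (-3.9592) + (1.7522) + (-5.2720) + (-21.9735) = -29.4524
Denominator Σ(y_t−ȳ)² = 101.4343
r_3 = -29.4524 / 101.4343 = -0.290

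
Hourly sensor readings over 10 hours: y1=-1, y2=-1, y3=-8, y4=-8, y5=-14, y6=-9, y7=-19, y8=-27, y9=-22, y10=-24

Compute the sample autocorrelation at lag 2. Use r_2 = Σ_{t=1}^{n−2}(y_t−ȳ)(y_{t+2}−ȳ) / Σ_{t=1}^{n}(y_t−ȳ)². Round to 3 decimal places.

0.369

Mean ȳ = (-1 − 1 − 8 − 8 − 14 − 9 − 19 − 27 − 22 − 24)/10 = -13.3000
Numerator Σ_{t=1}^{8}(y_t−ȳ)(y_{t+2}−ȳ) = 290.7200
Denominator Σ(y_t−ȳ)² = 788.1000
r_2 = 290.7200 / 788.1000 = 0.369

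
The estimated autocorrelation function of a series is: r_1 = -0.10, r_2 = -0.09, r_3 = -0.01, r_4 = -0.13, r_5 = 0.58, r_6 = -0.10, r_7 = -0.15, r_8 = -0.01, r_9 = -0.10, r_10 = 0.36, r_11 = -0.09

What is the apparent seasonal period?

5

The largest autocorrelation is r_5 = 0.58, with a weaker echo at lag 10 (0.36); the remaining lags stay at or below -0.01.
The dominant spike at lag 5 indicates a seasonal period of 5.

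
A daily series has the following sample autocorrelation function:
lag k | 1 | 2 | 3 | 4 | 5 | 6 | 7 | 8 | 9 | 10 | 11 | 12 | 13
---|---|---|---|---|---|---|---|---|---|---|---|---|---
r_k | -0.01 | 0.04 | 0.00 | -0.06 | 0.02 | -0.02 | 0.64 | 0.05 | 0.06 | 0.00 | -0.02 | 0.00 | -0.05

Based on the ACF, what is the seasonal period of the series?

7

The largest autocorrelation is r_7 = 0.64; the remaining lags stay at or below 0.06.
The dominant spike at lag 7 indicates a seasonal period of 7.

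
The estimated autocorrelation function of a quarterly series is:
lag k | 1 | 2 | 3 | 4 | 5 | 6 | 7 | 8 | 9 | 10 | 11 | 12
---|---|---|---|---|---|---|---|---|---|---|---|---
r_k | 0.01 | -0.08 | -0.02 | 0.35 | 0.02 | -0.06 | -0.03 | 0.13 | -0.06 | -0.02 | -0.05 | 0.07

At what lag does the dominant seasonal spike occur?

4

The largest autocorrelation is r_4 = 0.35; the remaining lags stay at or below 0.13.
The dominant spike at lag 4 indicates a seasonal period of 4.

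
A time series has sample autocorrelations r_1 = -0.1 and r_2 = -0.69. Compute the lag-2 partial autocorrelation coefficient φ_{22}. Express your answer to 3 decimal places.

-0.707

φ_{22} = (r_2 − r_1²) / (1 − r_1²)
r_1² = (-0.1)² = 0.01
Numerator = -0.69 − 0.0100 = -0.7000; denominator = 1 − 0.0100 = 0.9900
φ_{22} = -0.7000 / 0.9900 = -0.707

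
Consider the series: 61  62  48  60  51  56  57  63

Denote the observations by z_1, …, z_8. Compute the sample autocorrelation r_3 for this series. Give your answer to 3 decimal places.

-0.218

Mean z̄ = (61 + 62 + 48 + 60 + 51 + 56 + 57 + 63)/8 = 57.2500
Deviations from mean: 3.7500, 4.7500, -9.2500, 2.7500, -6.2500, -1.2500, -0.2500, 5.7500
Numerator Σ_{t=1}^{5}(z_t−z̄)(z_{t+3}−z̄) = -44.4375
Denominator Σ(z_t−z̄)² = 203.5000
r_3 = -44.4375 / 203.5000 = -0.218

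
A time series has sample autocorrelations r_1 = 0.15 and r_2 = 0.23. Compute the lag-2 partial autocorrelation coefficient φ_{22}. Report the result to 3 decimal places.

φ_{22} = (r_2 − r_1²) / (1 − r_1²)
r_1² = (0.15)² = 0.0225
Numerator = 0.23 − 0.0225 = 0.2075; denominator = 1 − 0.0225 = 0.9775
φ_{22} = 0.2075 / 0.9775 = 0.212

0.212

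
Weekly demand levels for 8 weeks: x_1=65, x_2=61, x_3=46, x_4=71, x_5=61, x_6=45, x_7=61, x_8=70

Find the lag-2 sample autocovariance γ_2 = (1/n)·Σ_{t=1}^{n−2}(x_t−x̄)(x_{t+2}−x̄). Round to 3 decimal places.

-48.375

Mean x̄ = (65 + 61 + 46 + 71 + 61 + 45 + 61 + 70)/8 = 60.0000
Σ_{t=1}^{6}(x_t−x̄)(x_{t+2}−x̄) = -387.0000
γ_2 = -387.0000 / 8 = -48.375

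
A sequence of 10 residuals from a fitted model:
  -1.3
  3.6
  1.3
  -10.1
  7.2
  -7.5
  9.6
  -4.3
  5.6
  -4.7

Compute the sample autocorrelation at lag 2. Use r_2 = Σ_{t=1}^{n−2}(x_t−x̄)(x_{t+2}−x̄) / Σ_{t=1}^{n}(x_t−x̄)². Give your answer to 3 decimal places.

0.569

Mean x̄ = (-1.3 + 3.6 + 1.3 − 10.1 + 7.2 − 7.5 + 9.6 − 4.3 + 5.6 − 4.7)/10 = -0.0600
Numerator Σ_{t=1}^{8}(x_t−x̄)(x_{t+2}−x̄) = 222.1648
Denominator Σ(x_t−x̄)² = 390.5040
r_2 = 222.1648 / 390.5040 = 0.569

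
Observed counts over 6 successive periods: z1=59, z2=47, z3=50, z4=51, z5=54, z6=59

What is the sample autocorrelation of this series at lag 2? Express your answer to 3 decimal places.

Mean z̄ = (59 + 47 + 50 + 51 + 54 + 59)/6 = 53.3333
Deviations from mean: 5.6667, -6.3333, -3.3333, -2.3333, 0.6667, 5.6667
Numerator Σ_{t=1}^{4}(z_t−z̄)(z_{t+2}−z̄) = -19.5556
Denominator Σ(z_t−z̄)² = 121.3333
r_2 = -19.5556 / 121.3333 = -0.161

-0.161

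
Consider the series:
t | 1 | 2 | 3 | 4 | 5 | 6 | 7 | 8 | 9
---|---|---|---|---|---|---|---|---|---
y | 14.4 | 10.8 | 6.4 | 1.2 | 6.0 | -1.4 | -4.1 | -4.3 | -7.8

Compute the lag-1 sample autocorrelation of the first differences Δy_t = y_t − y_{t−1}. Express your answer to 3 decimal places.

-0.527

First differences Δy: -3.6, -4.4, -5.2, 4.8, -7.4, -2.7, -0.2, -3.5
Mean of differences = -2.7750
Numerator Σ(Δy_t−Δȳ)(Δy_{t+1}−Δȳ) = -50.1431
Denominator Σ(Δy_t−Δȳ)² = 95.1350
r_1(Δy) = -50.1431 / 95.1350 = -0.527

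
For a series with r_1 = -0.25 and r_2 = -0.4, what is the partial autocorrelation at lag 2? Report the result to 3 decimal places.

φ_{22} = (r_2 − r_1²) / (1 − r_1²)
r_1² = (-0.25)² = 0.0625
Numerator = -0.4 − 0.0625 = -0.4625; denominator = 1 − 0.0625 = 0.9375
φ_{22} = -0.4625 / 0.9375 = -0.493

-0.493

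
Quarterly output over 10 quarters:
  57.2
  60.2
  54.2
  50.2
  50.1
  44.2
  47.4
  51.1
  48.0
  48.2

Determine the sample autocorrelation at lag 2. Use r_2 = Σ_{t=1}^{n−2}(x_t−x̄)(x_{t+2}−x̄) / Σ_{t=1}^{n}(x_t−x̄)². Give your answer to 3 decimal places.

Mean x̄ = (57.2 + 60.2 + 54.2 + 50.2 + 50.1 + 44.2 + 47.4 + 51.1 + 48.0 + 48.2)/10 = 51.0800
Numerator Σ_{t=1}^{8}(x_t−x̄)(x_{t+2}−x̄) = 28.8112
Denominator Σ(x_t−x̄)² = 210.7560
r_2 = 28.8112 / 210.7560 = 0.137

0.137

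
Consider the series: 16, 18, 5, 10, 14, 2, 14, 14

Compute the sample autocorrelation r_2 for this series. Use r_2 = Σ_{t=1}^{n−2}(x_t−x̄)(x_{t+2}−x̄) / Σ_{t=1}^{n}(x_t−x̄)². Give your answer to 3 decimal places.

Mean x̄ = (16 + 18 + 5 + 10 + 14 + 2 + 14 + 14)/8 = 11.6250
Deviations from mean: 4.3750, 6.3750, -6.6250, -1.6250, 2.3750, -9.6250, 2.3750, 2.3750
Numerator Σ_{t=1}^{6}(x_t−x̄)(x_{t+2}−x̄) = -56.6563
Denominator Σ(x_t−x̄)² = 215.8750
r_2 = -56.6563 / 215.8750 = -0.262

-0.262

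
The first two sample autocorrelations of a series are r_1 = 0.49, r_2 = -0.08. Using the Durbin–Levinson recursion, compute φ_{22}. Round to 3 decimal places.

φ_{22} = (r_2 − r_1²) / (1 − r_1²)
r_1² = (0.49)² = 0.2401
Numerator = -0.08 − 0.2401 = -0.3201; denominator = 1 − 0.2401 = 0.7599
φ_{22} = -0.3201 / 0.7599 = -0.421

-0.421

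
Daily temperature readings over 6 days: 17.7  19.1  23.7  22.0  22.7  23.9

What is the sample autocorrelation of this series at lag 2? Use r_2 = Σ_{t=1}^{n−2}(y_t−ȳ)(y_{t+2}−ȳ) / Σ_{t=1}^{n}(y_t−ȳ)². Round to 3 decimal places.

-0.177

Mean ȳ = (17.7 + 19.1 + 23.7 + 22.0 + 22.7 + 23.9)/6 = 21.5167
Deviations from mean: -3.8167, -2.4167, 2.1833, 0.4833, 1.1833, 2.3833
Σ(y_t−ȳ)(y_{t+2}−ȳ) = (-8.3331) + (-1.1681) + (2.5836) + (1.1519) = -5.7656
Denominator Σ(y_t−ȳ)² = 32.4883
r_2 = -5.7656 / 32.4883 = -0.177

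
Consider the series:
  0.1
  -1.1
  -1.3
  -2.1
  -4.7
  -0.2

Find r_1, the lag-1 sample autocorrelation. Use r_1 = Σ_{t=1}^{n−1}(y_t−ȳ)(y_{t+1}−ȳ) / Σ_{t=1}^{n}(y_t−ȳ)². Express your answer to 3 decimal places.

Mean ȳ = (0.1 − 1.1 − 1.3 − 2.1 − 4.7 − 0.2)/6 = -1.5500
Deviations from mean: 1.6500, 0.4500, 0.2500, -0.5500, -3.1500, 1.3500
Numerator Σ_{t=1}^{5}(y_t−ȳ)(y_{t+1}−ȳ) = -1.8025
Denominator Σ(y_t−ȳ)² = 15.0350
r_1 = -1.8025 / 15.0350 = -0.120

-0.120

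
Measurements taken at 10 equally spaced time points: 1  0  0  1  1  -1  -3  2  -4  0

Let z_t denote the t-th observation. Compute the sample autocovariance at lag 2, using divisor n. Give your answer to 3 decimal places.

Mean z̄ = (1 + 0 + 0 + 1 + 1 − 1 − 3 + 2 − 4 + 0)/10 = -0.3000
Σ_{t=1}^{8}(z_t−z̄)(z_{t+2}−z̄) = 5.8200
γ_2 = 5.8200 / 10 = 0.582

0.582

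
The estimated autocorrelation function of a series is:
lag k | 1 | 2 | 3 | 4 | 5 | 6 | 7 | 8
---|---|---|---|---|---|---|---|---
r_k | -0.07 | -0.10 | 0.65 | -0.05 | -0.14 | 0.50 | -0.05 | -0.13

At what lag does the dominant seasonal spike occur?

The largest autocorrelation is r_3 = 0.65, with a weaker echo at lag 6 (0.50); the remaining lags stay at or below -0.05.
The dominant spike at lag 3 indicates a seasonal period of 3.

3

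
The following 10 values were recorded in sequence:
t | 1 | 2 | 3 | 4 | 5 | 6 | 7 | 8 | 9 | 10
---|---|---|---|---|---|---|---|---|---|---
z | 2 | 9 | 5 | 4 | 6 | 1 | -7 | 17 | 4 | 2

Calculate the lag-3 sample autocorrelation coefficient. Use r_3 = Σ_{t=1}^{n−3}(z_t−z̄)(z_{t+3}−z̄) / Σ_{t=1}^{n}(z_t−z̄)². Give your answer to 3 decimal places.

Mean z̄ = (2 + 9 + 5 + 4 + 6 + 1 − 7 + 17 + 4 + 2)/10 = 4.3000
Numerator Σ_{t=1}^{7}(z_t−z̄)(z_{t+3}−z̄) = 58.3300
Denominator Σ(z_t−z̄)² = 336.1000
r_3 = 58.3300 / 336.1000 = 0.174

0.174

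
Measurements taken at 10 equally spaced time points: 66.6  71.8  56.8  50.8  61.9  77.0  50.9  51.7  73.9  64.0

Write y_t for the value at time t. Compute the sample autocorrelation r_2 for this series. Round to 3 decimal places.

-0.687

Mean ȳ = (66.6 + 71.8 + 56.8 + 50.8 + 61.9 + 77.0 + 50.9 + 51.7 + 73.9 + 64.0)/10 = 62.5400
Numerator Σ_{t=1}^{8}(y_t−ȳ)(y_{t+2}−ȳ) = -595.4572
Denominator Σ(y_t−ȳ)² = 866.6840
r_2 = -595.4572 / 866.6840 = -0.687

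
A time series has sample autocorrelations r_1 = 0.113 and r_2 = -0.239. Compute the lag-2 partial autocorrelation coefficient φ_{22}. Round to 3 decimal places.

-0.255

φ_{22} = (r_2 − r_1²) / (1 − r_1²)
r_1² = (0.113)² = 0.012769
Numerator = -0.239 − 0.0128 = -0.2518; denominator = 1 − 0.0128 = 0.9872
φ_{22} = -0.2518 / 0.9872 = -0.255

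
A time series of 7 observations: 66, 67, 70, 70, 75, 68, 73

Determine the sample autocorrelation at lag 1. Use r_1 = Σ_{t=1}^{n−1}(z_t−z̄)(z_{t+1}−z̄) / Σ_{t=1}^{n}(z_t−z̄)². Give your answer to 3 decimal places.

Mean z̄ = (66 + 67 + 70 + 70 + 75 + 68 + 73)/7 = 69.8571
Deviations from mean: -3.8571, -2.8571, 0.1429, 0.1429, 5.1429, -1.8571, 3.1429
Σ(z_t−z̄)(z_{t+1}−z̄) = (11.0204) + (-0.4082) + (0.0204) + (0.7347) + (-9.5510) + (-5.8367) = -4.0204
Denominator Σ(z_t−z̄)² = 62.8571
r_1 = -4.0204 / 62.8571 = -0.064

-0.064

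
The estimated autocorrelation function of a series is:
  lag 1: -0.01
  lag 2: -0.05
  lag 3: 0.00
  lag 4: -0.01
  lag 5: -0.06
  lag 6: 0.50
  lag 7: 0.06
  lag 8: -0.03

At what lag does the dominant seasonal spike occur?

The largest autocorrelation is r_6 = 0.50; the remaining lags stay at or below 0.06.
The dominant spike at lag 6 indicates a seasonal period of 6.

6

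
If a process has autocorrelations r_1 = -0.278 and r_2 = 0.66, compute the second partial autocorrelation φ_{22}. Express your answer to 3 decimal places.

0.632

φ_{22} = (r_2 − r_1²) / (1 − r_1²)
r_1² = (-0.278)² = 0.077284
Numerator = 0.66 − 0.0773 = 0.5827; denominator = 1 − 0.0773 = 0.9227
φ_{22} = 0.5827 / 0.9227 = 0.632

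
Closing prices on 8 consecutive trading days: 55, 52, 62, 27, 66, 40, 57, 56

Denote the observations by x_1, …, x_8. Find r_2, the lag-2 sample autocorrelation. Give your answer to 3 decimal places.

0.440

Mean x̄ = (55 + 52 + 62 + 27 + 66 + 40 + 57 + 56)/8 = 51.8750
Deviations from mean: 3.1250, 0.1250, 10.1250, -24.8750, 14.1250, -11.8750, 5.1250, 4.1250
Numerator Σ_{t=1}^{6}(x_t−x̄)(x_{t+2}−x̄) = 490.3438
Denominator Σ(x_t−x̄)² = 1114.8750
r_2 = 490.3438 / 1114.8750 = 0.440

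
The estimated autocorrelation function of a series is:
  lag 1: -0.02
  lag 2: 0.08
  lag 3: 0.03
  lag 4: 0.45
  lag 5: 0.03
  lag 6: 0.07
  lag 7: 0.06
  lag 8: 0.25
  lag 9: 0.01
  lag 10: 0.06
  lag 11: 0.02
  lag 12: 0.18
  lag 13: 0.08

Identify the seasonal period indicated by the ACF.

The largest autocorrelation is r_4 = 0.45, with weaker echoes at lags 8 (0.25) and 12 (0.18); the remaining lags stay at or below 0.08.
The dominant spike at lag 4 indicates a seasonal period of 4.

4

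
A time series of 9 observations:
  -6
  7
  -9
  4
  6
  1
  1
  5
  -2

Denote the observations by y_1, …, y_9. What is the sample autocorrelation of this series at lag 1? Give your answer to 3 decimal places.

-0.523

Mean ȳ = (-6 + 7 − 9 + 4 + 6 + 1 + 1 + 5 − 2)/9 = 0.7778
Numerator Σ_{t=1}^{8}(y_t−ȳ)(y_{t+1}−ȳ) = -127.2716
Denominator Σ(y_t−ȳ)² = 243.5556
r_1 = -127.2716 / 243.5556 = -0.523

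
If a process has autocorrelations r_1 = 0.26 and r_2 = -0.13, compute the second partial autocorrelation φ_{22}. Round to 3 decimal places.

-0.212

φ_{22} = (r_2 − r_1²) / (1 − r_1²)
r_1² = (0.26)² = 0.0676
Numerator = -0.13 − 0.0676 = -0.1976; denominator = 1 − 0.0676 = 0.9324
φ_{22} = -0.1976 / 0.9324 = -0.212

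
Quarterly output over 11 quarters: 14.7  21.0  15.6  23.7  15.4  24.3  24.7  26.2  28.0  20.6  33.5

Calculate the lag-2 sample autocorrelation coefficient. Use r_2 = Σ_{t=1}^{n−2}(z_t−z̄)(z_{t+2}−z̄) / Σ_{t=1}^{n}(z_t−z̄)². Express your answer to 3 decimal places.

Mean z̄ = (14.7 + 21.0 + 15.6 + 23.7 + 15.4 + 24.3 + 24.7 + 26.2 + 28.0 + 20.6 + 33.5)/11 = 22.5182
Numerator Σ_{t=1}^{9}(z_t−z̄)(z_{t+2}−z̄) = 159.7721
Denominator Σ(z_t−z̄)² = 339.1764
r_2 = 159.7721 / 339.1764 = 0.471

0.471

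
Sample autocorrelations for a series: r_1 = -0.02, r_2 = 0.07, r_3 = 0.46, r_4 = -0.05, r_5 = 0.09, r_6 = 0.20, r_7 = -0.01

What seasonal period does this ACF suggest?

3

The largest autocorrelation is r_3 = 0.46, with a weaker echo at lag 6 (0.20); the remaining lags stay at or below 0.09.
The dominant spike at lag 3 indicates a seasonal period of 3.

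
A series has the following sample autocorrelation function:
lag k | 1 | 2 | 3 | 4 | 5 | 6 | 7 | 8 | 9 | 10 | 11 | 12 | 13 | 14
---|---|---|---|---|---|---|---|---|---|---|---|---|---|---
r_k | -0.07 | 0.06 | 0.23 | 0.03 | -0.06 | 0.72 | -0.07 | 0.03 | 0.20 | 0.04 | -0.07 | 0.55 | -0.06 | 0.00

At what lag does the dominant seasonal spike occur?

6

The largest autocorrelation is r_6 = 0.72, with a weaker echo at lag 12 (0.55); the remaining lags stay at or below 0.23.
The dominant spike at lag 6 indicates a seasonal period of 6.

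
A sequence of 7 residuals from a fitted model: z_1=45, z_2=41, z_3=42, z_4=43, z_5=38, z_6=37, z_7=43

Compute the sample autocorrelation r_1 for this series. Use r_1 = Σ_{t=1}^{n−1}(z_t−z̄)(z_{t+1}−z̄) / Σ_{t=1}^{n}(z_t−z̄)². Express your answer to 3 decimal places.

Mean z̄ = (45 + 41 + 42 + 43 + 38 + 37 + 43)/7 = 41.2857
Deviations from mean: 3.7143, -0.2857, 0.7143, 1.7143, -3.2857, -4.2857, 1.7143
Σ(z_t−z̄)(z_{t+1}−z̄) = (-1.0612) + (-0.2041) + (1.2245) + (-5.6327) + (14.0816) + (-7.3469) = 1.0612
Denominator Σ(z_t−z̄)² = 49.4286
r_1 = 1.0612 / 49.4286 = 0.021

0.021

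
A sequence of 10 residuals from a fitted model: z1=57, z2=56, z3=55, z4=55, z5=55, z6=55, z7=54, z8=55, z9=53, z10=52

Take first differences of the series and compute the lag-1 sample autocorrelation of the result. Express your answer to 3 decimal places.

-0.317

First differences Δz: -1, -1, 0, 0, 0, -1, 1, -2, -1
Mean of differences = -0.5556
Numerator Σ(Δz_t−Δz̄)(Δz_{t+1}−Δz̄) = -1.9753
Denominator Σ(Δz_t−Δz̄)² = 6.2222
r_1(Δz) = -1.9753 / 6.2222 = -0.317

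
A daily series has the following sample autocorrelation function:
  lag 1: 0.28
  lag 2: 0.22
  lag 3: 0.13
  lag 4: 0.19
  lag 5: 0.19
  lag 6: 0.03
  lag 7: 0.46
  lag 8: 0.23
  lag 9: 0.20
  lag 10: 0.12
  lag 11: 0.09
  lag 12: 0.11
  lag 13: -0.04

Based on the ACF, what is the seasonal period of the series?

7

The largest autocorrelation is r_7 = 0.46; the remaining lags stay at or below 0.28. The elevated value at lag 1 (0.28), dropping to 0.22 at lag 2, reflects decaying short-term dependence rather than seasonality.
The dominant spike at lag 7 indicates a seasonal period of 7.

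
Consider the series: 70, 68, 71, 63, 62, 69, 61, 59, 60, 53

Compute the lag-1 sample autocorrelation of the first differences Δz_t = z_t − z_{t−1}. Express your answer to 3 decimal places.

First differences Δz: -2, 3, -8, -1, 7, -8, -2, 1, -7
Mean of differences = -1.8889
Numerator Σ(Δz_t−Δz̄)(Δz_{t+1}−Δz̄) = -96.6790
Denominator Σ(Δz_t−Δz̄)² = 212.8889
r_1(Δz) = -96.6790 / 212.8889 = -0.454

-0.454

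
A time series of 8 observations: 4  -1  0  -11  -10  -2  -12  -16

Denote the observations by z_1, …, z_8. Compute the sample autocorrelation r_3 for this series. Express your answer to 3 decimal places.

0.068

Mean z̄ = (4 − 1 + 0 − 11 − 10 − 2 − 12 − 16)/8 = -6.0000
Numerator Σ_{t=1}^{5}(z_t−z̄)(z_{t+3}−z̄) = 24.0000
Denominator Σ(z_t−z̄)² = 354.0000
r_3 = 24.0000 / 354.0000 = 0.068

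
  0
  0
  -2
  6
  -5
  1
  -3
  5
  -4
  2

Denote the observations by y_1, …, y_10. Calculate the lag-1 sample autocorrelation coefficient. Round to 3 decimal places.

-0.775

Mean ȳ = (0 + 0 − 2 + 6 − 5 + 1 − 3 + 5 − 4 + 2)/10 = 0.0000
Numerator Σ_{t=1}^{9}(y_t−ȳ)(y_{t+1}−ȳ) = -93.0000
Denominator Σ(y_t−ȳ)² = 120.0000
r_1 = -93.0000 / 120.0000 = -0.775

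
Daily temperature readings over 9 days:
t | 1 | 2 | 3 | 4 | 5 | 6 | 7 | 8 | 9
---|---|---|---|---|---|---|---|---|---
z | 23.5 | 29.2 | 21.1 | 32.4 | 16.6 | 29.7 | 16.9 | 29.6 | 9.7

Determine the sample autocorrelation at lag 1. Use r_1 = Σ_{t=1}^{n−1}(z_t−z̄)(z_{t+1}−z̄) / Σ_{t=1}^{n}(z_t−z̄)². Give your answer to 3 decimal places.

Mean z̄ = (23.5 + 29.2 + 21.1 + 32.4 + 16.6 + 29.7 + 16.9 + 29.6 + 9.7)/9 = 23.1889
Numerator Σ_{t=1}^{8}(z_t−z̄)(z_{t+1}−z̄) = -301.2646
Denominator Σ(z_t−z̄)² = 473.8489
r_1 = -301.2646 / 473.8489 = -0.636

-0.636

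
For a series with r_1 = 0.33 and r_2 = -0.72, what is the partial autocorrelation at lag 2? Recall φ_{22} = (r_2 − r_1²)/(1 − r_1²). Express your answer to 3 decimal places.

-0.930

φ_{22} = (r_2 − r_1²) / (1 − r_1²)
r_1² = (0.33)² = 0.1089
Numerator = -0.72 − 0.1089 = -0.8289; denominator = 1 − 0.1089 = 0.8911
φ_{22} = -0.8289 / 0.8911 = -0.930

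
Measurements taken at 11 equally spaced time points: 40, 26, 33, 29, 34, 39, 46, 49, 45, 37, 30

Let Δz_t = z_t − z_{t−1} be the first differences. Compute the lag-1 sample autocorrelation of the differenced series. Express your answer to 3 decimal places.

0.043

First differences Δz: -14, 7, -4, 5, 5, 7, 3, -4, -8, -7
Mean of differences = -1.0000
Numerator Σ(Δz_t−Δz̄)(Δz_{t+1}−Δz̄) = 21.0000
Denominator Σ(Δz_t−Δz̄)² = 488.0000
r_1(Δz) = 21.0000 / 488.0000 = 0.043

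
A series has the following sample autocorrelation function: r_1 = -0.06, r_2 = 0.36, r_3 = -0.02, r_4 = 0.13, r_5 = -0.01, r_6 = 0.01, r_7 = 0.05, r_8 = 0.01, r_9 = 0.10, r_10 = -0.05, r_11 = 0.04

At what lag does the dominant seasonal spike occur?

The largest autocorrelation is r_2 = 0.36; the remaining lags stay at or below 0.13.
The dominant spike at lag 2 indicates a seasonal period of 2.

2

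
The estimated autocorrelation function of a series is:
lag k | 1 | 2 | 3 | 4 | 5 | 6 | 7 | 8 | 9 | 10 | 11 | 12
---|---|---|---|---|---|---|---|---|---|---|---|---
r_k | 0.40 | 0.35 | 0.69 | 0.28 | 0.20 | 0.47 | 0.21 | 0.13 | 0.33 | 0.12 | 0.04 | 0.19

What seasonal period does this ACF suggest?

The largest autocorrelation is r_3 = 0.69, with a weaker echo at lag 6 (0.47); the remaining lags stay at or below 0.40. The elevated value at lag 1 (0.40), dropping to 0.35 at lag 2, reflects decaying short-term dependence rather than seasonality.
The dominant spike at lag 3 indicates a seasonal period of 3.

3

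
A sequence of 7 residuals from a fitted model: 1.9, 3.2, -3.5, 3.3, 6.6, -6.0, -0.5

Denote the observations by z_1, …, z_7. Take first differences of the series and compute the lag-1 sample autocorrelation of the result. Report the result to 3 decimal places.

First differences Δz: 1.3, -6.7, 6.8, 3.3, -12.6, 5.5
Mean of differences = -0.4000
Numerator Σ(Δz_t−Δz̄)(Δz_{t+1}−Δz̄) = -146.5500
Denominator Σ(Δz_t−Δz̄)² = 291.7600
r_1(Δz) = -146.5500 / 291.7600 = -0.502

-0.502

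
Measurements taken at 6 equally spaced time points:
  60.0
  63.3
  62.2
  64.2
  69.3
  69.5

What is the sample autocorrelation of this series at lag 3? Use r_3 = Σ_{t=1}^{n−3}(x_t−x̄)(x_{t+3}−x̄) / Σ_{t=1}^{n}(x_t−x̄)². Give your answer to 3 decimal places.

Mean x̄ = (60.0 + 63.3 + 62.2 + 64.2 + 69.3 + 69.5)/6 = 64.7500
Numerator Σ_{t=1}^{3}(x_t−x̄)(x_{t+3}−x̄) = -16.0975
Denominator Σ(x_t−x̄)² = 74.7350
r_3 = -16.0975 / 74.7350 = -0.215

-0.215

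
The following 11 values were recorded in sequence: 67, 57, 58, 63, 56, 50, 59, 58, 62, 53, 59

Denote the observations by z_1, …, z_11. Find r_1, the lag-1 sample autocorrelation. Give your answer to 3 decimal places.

Mean z̄ = (67 + 57 + 58 + 63 + 56 + 50 + 59 + 58 + 62 + 53 + 59)/11 = 58.3636
Numerator Σ_{t=1}^{10}(z_t−z̄)(z_{t+1}−z̄) = -33.9504
Denominator Σ(z_t−z̄)² = 216.5455
r_1 = -33.9504 / 216.5455 = -0.157

-0.157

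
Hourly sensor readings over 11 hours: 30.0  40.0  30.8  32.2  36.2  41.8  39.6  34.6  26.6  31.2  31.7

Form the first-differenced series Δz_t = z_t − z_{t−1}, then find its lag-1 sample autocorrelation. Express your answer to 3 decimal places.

First differences Δz: 10.0, -9.2, 1.4, 4.0, 5.6, -2.2, -5.0, -8.0, 4.6, 0.5
Mean of differences = 0.1700
Numerator Σ(Δz_t−Δz̄)(Δz_{t+1}−Δz̄) = -71.2329
Denominator Σ(Δz_t−Δz̄)² = 348.9210
r_1(Δz) = -71.2329 / 348.9210 = -0.204

-0.204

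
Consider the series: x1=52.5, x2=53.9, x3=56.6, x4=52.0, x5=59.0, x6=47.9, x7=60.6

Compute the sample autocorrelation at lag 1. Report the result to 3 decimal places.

-0.743

Mean x̄ = (52.5 + 53.9 + 56.6 + 52.0 + 59.0 + 47.9 + 60.6)/7 = 54.6429
Deviations from mean: -2.1429, -0.7429, 1.9571, -2.6429, 4.3571, -6.7429, 5.9571
Σ(x_t−x̄)(x_{t+1}−x̄) = (1.5918) + (-1.4539) + (-5.1724) + (-11.5153) + (-29.3796) + (-40.1682) = -86.0976
Denominator Σ(x_t−x̄)² = 115.8971
r_1 = -86.0976 / 115.8971 = -0.743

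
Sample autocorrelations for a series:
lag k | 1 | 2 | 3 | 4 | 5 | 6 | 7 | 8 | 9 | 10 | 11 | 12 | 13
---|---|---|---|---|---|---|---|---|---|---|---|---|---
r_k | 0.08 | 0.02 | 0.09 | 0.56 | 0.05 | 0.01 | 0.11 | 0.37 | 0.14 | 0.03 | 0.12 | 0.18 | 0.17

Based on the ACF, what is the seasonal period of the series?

The largest autocorrelation is r_4 = 0.56, with weaker echoes at lags 8 (0.37) and 12 (0.18); the remaining lags stay at or below 0.17.
The dominant spike at lag 4 indicates a seasonal period of 4.

4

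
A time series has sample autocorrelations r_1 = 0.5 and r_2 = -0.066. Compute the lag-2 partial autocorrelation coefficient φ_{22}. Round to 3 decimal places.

-0.421

φ_{22} = (r_2 − r_1²) / (1 − r_1²)
r_1² = (0.5)² = 0.25
Numerator = -0.066 − 0.2500 = -0.3160; denominator = 1 − 0.2500 = 0.7500
φ_{22} = -0.3160 / 0.7500 = -0.421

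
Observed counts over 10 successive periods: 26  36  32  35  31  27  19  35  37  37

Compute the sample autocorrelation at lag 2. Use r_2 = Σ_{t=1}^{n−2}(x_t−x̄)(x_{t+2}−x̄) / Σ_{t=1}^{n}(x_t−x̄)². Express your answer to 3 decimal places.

-0.198

Mean x̄ = (26 + 36 + 32 + 35 + 31 + 27 + 19 + 35 + 37 + 37)/10 = 31.5000
Numerator Σ_{t=1}^{8}(x_t−x̄)(x_{t+2}−x̄) = -62.0000
Denominator Σ(x_t−x̄)² = 312.5000
r_2 = -62.0000 / 312.5000 = -0.198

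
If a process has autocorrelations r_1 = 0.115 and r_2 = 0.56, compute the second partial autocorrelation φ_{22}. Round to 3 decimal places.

0.554

φ_{22} = (r_2 − r_1²) / (1 − r_1²)
r_1² = (0.115)² = 0.013225
Numerator = 0.56 − 0.0132 = 0.5468; denominator = 1 − 0.0132 = 0.9868
φ_{22} = 0.5468 / 0.9868 = 0.554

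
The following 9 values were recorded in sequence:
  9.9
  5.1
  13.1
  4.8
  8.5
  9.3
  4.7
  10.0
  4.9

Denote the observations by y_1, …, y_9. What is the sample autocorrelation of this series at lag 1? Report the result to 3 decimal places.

-0.737

Mean ȳ = (9.9 + 5.1 + 13.1 + 4.8 + 8.5 + 9.3 + 4.7 + 10.0 + 4.9)/9 = 7.8111
Numerator Σ_{t=1}^{8}(y_t−ȳ)(y_{t+1}−ȳ) = -54.7901
Denominator Σ(y_t−ȳ)² = 74.3889
r_1 = -54.7901 / 74.3889 = -0.737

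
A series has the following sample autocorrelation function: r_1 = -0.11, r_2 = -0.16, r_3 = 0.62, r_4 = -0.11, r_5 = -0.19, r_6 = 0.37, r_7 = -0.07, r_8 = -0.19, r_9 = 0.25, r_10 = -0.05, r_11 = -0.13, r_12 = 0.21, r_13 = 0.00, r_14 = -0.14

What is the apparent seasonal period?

The largest autocorrelation is r_3 = 0.62, with weaker echoes at lags 6 (0.37), 9 (0.25) and 12 (0.21); the remaining lags stay at or below 0.00.
The dominant spike at lag 3 indicates a seasonal period of 3.

3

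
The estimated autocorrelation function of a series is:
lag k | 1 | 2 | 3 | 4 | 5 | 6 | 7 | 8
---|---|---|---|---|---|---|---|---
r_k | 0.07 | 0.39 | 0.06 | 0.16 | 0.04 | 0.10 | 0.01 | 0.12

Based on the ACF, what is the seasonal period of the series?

The largest autocorrelation is r_2 = 0.39, with a weaker echo at lag 4 (0.16); the remaining lags stay at or below 0.12.
The dominant spike at lag 2 indicates a seasonal period of 2.

2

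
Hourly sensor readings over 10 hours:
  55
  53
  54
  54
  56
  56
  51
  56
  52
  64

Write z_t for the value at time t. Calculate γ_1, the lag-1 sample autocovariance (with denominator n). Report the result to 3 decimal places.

Mean z̄ = (55 + 53 + 54 + 54 + 56 + 56 + 51 + 56 + 52 + 64)/10 = 55.1000
Σ_{t=1}^{9}(z_t−z̄)(z_{t+1}−z̄) = -34.2100
γ_1 = -34.2100 / 10 = -3.421

-3.421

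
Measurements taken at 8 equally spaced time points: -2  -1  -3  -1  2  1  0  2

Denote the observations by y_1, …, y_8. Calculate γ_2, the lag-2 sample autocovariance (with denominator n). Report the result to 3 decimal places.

Mean ȳ = (-2 − 1 − 3 − 1 + 2 + 1 + 0 + 2)/8 = -0.2500
Deviations: -1.7500, -0.7500, -2.7500, -0.7500, 2.2500, 1.2500, 0.2500, 2.2500
Σ_{t=1}^{6}(y_t−ȳ)(y_{t+2}−ȳ) = 1.6250
γ_2 = 1.6250 / 8 = 0.203

0.203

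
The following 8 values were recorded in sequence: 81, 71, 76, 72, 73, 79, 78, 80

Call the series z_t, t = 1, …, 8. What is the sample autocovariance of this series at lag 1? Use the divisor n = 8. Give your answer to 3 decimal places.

Mean z̄ = (81 + 71 + 76 + 72 + 73 + 79 + 78 + 80)/8 = 76.2500
Σ_{t=1}^{7}(z_t−z̄)(z_{t+1}−z̄) = -6.3125
γ_1 = -6.3125 / 8 = -0.789

-0.789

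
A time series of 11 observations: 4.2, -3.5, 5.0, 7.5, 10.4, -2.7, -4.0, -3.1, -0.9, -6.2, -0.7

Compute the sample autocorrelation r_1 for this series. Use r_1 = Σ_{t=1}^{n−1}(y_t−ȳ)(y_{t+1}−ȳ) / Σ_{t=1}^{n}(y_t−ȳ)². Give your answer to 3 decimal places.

0.310

Mean ȳ = (4.2 − 3.5 + 5.0 + 7.5 + 10.4 − 2.7 − 4.0 − 3.1 − 0.9 − 6.2 − 0.7)/11 = 0.5455
Numerator Σ_{t=1}^{10}(y_t−ȳ)(y_{t+1}−ȳ) = 89.4688
Denominator Σ(y_t−ȳ)² = 288.6673
r_1 = 89.4688 / 288.6673 = 0.310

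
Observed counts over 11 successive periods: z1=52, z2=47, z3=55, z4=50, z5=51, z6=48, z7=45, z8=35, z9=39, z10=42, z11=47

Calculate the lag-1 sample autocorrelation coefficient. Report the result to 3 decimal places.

0.550

Mean z̄ = (52 + 47 + 55 + 50 + 51 + 48 + 45 + 35 + 39 + 42 + 47)/11 = 46.4545
Numerator Σ_{t=1}^{10}(z_t−z̄)(z_{t+1}−z̄) = 191.7025
Denominator Σ(z_t−z̄)² = 348.7273
r_1 = 191.7025 / 348.7273 = 0.550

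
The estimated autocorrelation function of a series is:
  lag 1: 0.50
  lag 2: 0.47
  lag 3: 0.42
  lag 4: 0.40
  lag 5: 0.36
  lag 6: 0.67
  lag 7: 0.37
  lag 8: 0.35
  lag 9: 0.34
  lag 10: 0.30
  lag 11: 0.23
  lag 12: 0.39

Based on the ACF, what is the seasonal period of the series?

6

The largest autocorrelation is r_6 = 0.67; the remaining lags stay at or below 0.50. The elevated value at lag 1 (0.50), dropping to 0.47 at lag 2, reflects decaying short-term dependence rather than seasonality.
The dominant spike at lag 6 indicates a seasonal period of 6.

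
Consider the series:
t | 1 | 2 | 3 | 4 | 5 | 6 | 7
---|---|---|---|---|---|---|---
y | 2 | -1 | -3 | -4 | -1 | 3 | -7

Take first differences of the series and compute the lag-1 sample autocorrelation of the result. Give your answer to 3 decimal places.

-0.153

First differences Δy: -3, -2, -1, 3, 4, -10
Mean of differences = -1.5000
Numerator Σ(Δy_t−Δȳ)(Δy_{t+1}−Δȳ) = -19.2500
Denominator Σ(Δy_t−Δȳ)² = 125.5000
r_1(Δy) = -19.2500 / 125.5000 = -0.153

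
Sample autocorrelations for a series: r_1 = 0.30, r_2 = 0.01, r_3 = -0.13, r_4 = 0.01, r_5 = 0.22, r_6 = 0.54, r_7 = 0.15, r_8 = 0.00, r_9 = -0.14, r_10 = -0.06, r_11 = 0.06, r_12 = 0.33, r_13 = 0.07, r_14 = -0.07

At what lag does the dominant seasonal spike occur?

6

The largest autocorrelation is r_6 = 0.54, with a weaker echo at lag 12 (0.33); the remaining lags stay at or below 0.30. The elevated value at lag 1 (0.30), dropping to 0.01 at lag 2, reflects decaying short-term dependence rather than seasonality.
The dominant spike at lag 6 indicates a seasonal period of 6.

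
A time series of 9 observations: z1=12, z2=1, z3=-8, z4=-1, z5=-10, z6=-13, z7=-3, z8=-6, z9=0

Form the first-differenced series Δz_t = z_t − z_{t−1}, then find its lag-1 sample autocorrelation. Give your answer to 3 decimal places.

-0.194

First differences Δz: -11, -9, 7, -9, -3, 10, -3, 6
Mean of differences = -1.5000
Numerator Σ(Δz_t−Δz̄)(Δz_{t+1}−Δz̄) = -90.7500
Denominator Σ(Δz_t−Δz̄)² = 468.0000
r_1(Δz) = -90.7500 / 468.0000 = -0.194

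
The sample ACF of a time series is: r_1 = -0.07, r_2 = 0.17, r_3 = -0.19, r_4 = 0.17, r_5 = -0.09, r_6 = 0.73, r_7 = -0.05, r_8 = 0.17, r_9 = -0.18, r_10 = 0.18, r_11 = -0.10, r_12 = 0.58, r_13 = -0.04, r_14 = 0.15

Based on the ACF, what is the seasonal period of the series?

6

The largest autocorrelation is r_6 = 0.73, with a weaker echo at lag 12 (0.58); the remaining lags stay at or below 0.18.
The dominant spike at lag 6 indicates a seasonal period of 6.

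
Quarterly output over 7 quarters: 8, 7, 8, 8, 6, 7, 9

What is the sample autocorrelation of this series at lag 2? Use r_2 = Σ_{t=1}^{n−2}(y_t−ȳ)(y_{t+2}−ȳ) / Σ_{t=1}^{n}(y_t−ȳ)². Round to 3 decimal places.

Mean ȳ = (8 + 7 + 8 + 8 + 6 + 7 + 9)/7 = 7.5714
Deviations from mean: 0.4286, -0.5714, 0.4286, 0.4286, -1.5714, -0.5714, 1.4286
Numerator Σ_{t=1}^{5}(y_t−ȳ)(y_{t+2}−ȳ) = -3.2245
Denominator Σ(y_t−ȳ)² = 5.7143
r_2 = -3.2245 / 5.7143 = -0.564

-0.564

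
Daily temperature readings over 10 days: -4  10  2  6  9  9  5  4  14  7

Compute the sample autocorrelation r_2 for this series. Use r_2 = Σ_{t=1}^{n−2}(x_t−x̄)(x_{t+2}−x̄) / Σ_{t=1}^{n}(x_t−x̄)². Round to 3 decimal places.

0.042

Mean x̄ = (-4 + 10 + 2 + 6 + 9 + 9 + 5 + 4 + 14 + 7)/10 = 6.2000
Numerator Σ_{t=1}^{8}(x_t−x̄)(x_{t+2}−x̄) = 9.1200
Denominator Σ(x_t−x̄)² = 219.6000
r_2 = 9.1200 / 219.6000 = 0.042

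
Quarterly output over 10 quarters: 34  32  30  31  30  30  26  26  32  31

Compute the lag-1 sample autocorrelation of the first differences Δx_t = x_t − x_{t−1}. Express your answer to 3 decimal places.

First differences Δx: -2, -2, 1, -1, 0, -4, 0, 6, -1
Mean of differences = -0.3333
Numerator Σ(Δx_t−Δx̄)(Δx_{t+1}−Δx̄) = -5.1111
Denominator Σ(Δx_t−Δx̄)² = 62.0000
r_1(Δx) = -5.1111 / 62.0000 = -0.082

-0.082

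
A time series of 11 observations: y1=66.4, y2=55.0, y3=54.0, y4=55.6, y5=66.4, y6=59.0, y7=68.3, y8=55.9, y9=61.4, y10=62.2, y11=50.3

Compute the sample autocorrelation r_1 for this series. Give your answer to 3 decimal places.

-0.224

Mean ȳ = (66.4 + 55.0 + 54.0 + 55.6 + 66.4 + 59.0 + 68.3 + 55.9 + 61.4 + 62.2 + 50.3)/11 = 59.5000
Numerator Σ_{t=1}^{10}(y_t−ȳ)(y_{t+1}−ȳ) = -77.8400
Denominator Σ(y_t−ȳ)² = 347.1200
r_1 = -77.8400 / 347.1200 = -0.224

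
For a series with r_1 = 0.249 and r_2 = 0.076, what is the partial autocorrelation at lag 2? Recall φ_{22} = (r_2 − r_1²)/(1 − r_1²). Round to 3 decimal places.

0.015

φ_{22} = (r_2 − r_1²) / (1 − r_1²)
r_1² = (0.249)² = 0.062001
Numerator = 0.076 − 0.0620 = 0.0140; denominator = 1 − 0.0620 = 0.9380
φ_{22} = 0.0140 / 0.9380 = 0.015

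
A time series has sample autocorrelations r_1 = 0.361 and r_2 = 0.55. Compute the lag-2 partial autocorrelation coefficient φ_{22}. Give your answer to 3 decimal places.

φ_{22} = (r_2 − r_1²) / (1 − r_1²)
r_1² = (0.361)² = 0.130321
Numerator = 0.55 − 0.1303 = 0.4197; denominator = 1 − 0.1303 = 0.8697
φ_{22} = 0.4197 / 0.8697 = 0.483

0.483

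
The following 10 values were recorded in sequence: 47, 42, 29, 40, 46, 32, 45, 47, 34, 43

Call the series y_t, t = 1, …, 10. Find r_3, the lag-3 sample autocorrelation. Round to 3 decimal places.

Mean ȳ = (47 + 42 + 29 + 40 + 46 + 32 + 45 + 47 + 34 + 43)/10 = 40.5000
Σ(y_t−ȳ)(y_{t+3}−ȳ) = (-3.2500) + (8.2500) + (97.7500) + (-2.2500) + (35.7500) + (55.2500) + (11.2500) = 202.7500
Denominator Σ(y_t−ȳ)² = 390.5000
r_3 = 202.7500 / 390.5000 = 0.519

0.519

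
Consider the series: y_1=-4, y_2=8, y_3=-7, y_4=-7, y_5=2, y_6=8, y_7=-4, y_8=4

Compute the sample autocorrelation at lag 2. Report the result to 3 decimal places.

Mean ȳ = (-4 + 8 − 7 − 7 + 2 + 8 − 4 + 4)/8 = 0.0000
Deviations from mean: -4.0000, 8.0000, -7.0000, -7.0000, 2.0000, 8.0000, -4.0000, 4.0000
Numerator Σ_{t=1}^{6}(y_t−ȳ)(y_{t+2}−ȳ) = -74.0000
Denominator Σ(y_t−ȳ)² = 278.0000
r_2 = -74.0000 / 278.0000 = -0.266

-0.266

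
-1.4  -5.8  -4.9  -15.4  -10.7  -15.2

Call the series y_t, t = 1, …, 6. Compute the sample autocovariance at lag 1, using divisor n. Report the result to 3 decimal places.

5.448

Mean ȳ = (-1.4 − 5.8 − 4.9 − 15.4 − 10.7 − 15.2)/6 = -8.9000
Deviations: 7.5000, 3.1000, 4.0000, -6.5000, -1.8000, -6.3000
Σ_{t=1}^{5}(y_t−ȳ)(y_{t+1}−ȳ) = 32.6900
γ_1 = 32.6900 / 6 = 5.448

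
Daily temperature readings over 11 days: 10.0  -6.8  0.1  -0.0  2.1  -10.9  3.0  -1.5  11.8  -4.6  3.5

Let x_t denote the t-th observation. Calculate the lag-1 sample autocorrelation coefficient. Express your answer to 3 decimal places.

-0.474

Mean x̄ = (10.0 − 6.8 + 0.1 − 0.0 + 2.1 − 10.9 + 3.0 − 1.5 + 11.8 − 4.6 + 3.5)/11 = 0.6091
Numerator Σ_{t=1}^{10}(x_t−x̄)(x_{t+1}−x̄) = -213.0792
Denominator Σ(x_t−x̄)² = 449.2891
r_1 = -213.0792 / 449.2891 = -0.474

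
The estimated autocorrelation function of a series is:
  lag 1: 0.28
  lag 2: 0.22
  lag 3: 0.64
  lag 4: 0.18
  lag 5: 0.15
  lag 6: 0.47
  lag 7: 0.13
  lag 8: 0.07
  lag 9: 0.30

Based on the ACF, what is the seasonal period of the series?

3

The largest autocorrelation is r_3 = 0.64, with weaker echoes at lags 6 (0.47) and 9 (0.30); the remaining lags stay at or below 0.28. The elevated value at lag 1 (0.28), dropping to 0.22 at lag 2, reflects decaying short-term dependence rather than seasonality.
The dominant spike at lag 3 indicates a seasonal period of 3.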